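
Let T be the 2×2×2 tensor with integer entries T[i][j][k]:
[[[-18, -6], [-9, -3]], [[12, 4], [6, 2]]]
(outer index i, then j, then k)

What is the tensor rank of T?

Lower bound: T ≠ 0 (e.g. T[0,0,0] = -18), so rank(T) ≥ 1.
Upper bound: the mode-1 fibre T[:,0,0] = [-18, 12] gives a = (3, -2) (primitive direction); the mode-2 fibre T[0,:,0] = [-18, -9] gives b = (2, 1); then c[k] = T[0,0,k] / (a[0]·b[0]) = [-18, -6] / 6 = (-3, -1).
Expanding (3, -2) (x) (2, 1) (x) (-3, -1) reproduces all 8 entries of T, so T = (3, -2) (x) (2, 1) (x) (-3, -1) and rank(T) ≤ 1.
These bounds meet, so rank(T) = 1.

1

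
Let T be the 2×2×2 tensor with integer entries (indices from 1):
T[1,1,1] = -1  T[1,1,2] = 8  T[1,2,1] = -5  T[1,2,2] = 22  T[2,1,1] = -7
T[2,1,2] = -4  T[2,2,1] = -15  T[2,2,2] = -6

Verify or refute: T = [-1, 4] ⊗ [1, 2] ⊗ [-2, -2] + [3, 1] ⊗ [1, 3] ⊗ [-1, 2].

No

Reconstruct entry (2,1,1) from the claimed factors: Σₗ aₗ[2]bₗ[1]cₗ[1] = (4)·(1)·(-2) + (1)·(1)·(-1) = -9, but T[2,1,1] = -7. The claim is false.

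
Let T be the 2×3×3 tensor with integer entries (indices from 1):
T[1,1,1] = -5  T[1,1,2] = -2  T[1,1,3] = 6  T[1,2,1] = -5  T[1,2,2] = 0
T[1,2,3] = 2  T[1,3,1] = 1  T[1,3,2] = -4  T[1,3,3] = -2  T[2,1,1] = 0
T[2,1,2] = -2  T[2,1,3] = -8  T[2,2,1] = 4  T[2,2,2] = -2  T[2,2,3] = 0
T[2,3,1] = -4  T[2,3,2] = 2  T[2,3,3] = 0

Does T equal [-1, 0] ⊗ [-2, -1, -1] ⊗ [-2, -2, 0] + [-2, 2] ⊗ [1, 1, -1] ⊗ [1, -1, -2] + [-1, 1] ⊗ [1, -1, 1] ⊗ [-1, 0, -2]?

Reconstruct entry (2,1,1) from the claimed factors: Σₗ aₗ[2]bₗ[1]cₗ[1] = (0)·(-2)·(-2) + (2)·(1)·(1) + (1)·(1)·(-1) = 1, but T[2,1,1] = 0. The claim is false.

No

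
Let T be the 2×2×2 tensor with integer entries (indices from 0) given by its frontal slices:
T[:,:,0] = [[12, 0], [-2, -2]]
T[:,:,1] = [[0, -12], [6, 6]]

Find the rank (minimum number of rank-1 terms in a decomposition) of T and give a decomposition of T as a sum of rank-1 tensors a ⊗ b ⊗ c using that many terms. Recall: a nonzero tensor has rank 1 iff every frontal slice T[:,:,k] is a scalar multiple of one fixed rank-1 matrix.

rank(T) = 2

Lower bound: in the mode-1 unfolding of T (rows indexed by i, columns by (j,k)) the 2×2 minor on rows i ∈ {0, 1}, columns (j,k) ∈ {(0,0), (0,1)} is det [[12, 0], [-2, 6]] = 72 ≠ 0, so that unfolding has rank ≥ 2 and hence rank(T) ≥ 2 (CP rank is at least every unfolding rank, though it can be larger).
Upper bound: with S_k = T[:,:,k], the two rank-1 terms a₁b₁ᵀ, a₂b₂ᵀ are the rank-1 members of the pencil x·S₀ + y·S₁.
det(x·S₀ + y·S₁) is −24·x² + 48·xy + 72·y² = (-24)·(x − 3·y)(x + y), vanishing at (x:y) = (3:1) and (1:-1).
M₁ = 3·S₀ + S₁ = [[36, -12], [0, 0]] = 12·(1, 0)(3, -1)ᵀ and M₂ = S₀ − S₁ = [[12, 12], [-8, -8]] = 4·(3, -2)(1, 1)ᵀ, so take a₁ = (1, 0), b₁ = (3, -1), a₂ = (3, -2), b₂ = (1, 1).
Each slice is an integer combination of E₁ = a₁b₁ᵀ and E₂ = a₂b₂ᵀ: S₀ = 3·E₁ + E₂, S₁ = 3·E₁ − 3·E₂; reading off coefficients, c₁ = (3, 3) and c₂ = (1, -3).
Hence T = (1, 0) ⊗ (3, -1) ⊗ (3, 3) + (3, -2) ⊗ (1, 1) ⊗ (1, -3), so rank(T) ≤ 2.
These bounds meet, so rank(T) = 2.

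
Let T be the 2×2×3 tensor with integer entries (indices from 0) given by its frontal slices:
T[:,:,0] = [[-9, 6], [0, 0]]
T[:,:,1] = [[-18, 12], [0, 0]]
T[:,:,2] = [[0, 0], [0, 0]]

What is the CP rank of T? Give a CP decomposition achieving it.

Lower bound: T ≠ 0 (e.g. T[0,0,0] = -9), so rank(T) ≥ 1.
Upper bound: if T = a (x) b (x) c then every fibre of T is a multiple of the corresponding factor, so read the factors off the fibres through the nonzero entry T[0,0,0] = -9.
The mode-1 fibre T[:,0,0] = [-9, 0] gives a = [1, 0] (primitive direction); the mode-2 fibre T[0,:,0] = [-9, 6] gives b = [3, -2]; then c[k] = T[0,0,k] / (a[0]·b[0]) = [-9, -18, 0] / 3 = [-3, -6, 0].
Expanding [1, 0] (x) [3, -2] (x) [-3, -6, 0] reproduces all 12 entries of T, so T = [1, 0] (x) [3, -2] (x) [-3, -6, 0] and rank(T) ≤ 1.
These bounds meet, so rank(T) = 1.

rank(T) = 1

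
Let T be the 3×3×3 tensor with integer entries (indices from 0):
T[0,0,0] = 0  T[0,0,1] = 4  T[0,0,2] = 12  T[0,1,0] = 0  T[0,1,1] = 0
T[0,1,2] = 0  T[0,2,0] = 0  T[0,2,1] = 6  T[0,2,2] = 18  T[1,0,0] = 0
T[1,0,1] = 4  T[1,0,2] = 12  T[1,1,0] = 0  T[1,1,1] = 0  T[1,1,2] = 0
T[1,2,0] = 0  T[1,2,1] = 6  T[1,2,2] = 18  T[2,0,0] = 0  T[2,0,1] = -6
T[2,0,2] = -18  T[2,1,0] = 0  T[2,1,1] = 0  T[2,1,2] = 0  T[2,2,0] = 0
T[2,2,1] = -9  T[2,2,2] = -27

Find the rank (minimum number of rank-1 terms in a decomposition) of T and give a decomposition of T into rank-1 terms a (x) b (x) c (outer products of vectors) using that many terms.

rank(T) = 1

Lower bound: T ≠ 0 (e.g. T[0,0,1] = 4), so rank(T) ≥ 1.
Upper bound: if T = a (x) b (x) c then every fibre of T is a multiple of the corresponding factor, so read the factors off the fibres through the nonzero entry T[0,0,1] = 4.
The mode-1 fibre T[:,0,1] = [4, 4, -6] gives a = [2, 2, -3] (primitive direction); the mode-2 fibre T[0,:,1] = [4, 0, 6] gives b = [2, 0, 3]; then c[k] = T[0,0,k] / (a[0]·b[0]) = [0, 4, 12] / 4 = [0, 1, 3].
Expanding [2, 2, -3] (x) [2, 0, 3] (x) [0, 1, 3] reproduces all 27 entries of T, so T = [2, 2, -3] (x) [2, 0, 3] (x) [0, 1, 3] and rank(T) ≤ 1.
These bounds meet, so rank(T) = 1.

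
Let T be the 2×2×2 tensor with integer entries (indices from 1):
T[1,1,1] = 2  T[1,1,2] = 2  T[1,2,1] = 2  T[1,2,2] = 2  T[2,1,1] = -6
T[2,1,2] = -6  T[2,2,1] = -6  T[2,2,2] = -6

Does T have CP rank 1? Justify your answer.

Yes

If T = a ⊗ b ⊗ c then every fibre of T is a multiple of the corresponding factor, so read the factors off the fibres through the nonzero entry T[1,1,1] = 2.
The mode-1 fibre T[:,1,1] = [2, -6] gives a = (1, -3) (primitive direction); the mode-2 fibre T[1,:,1] = [2, 2] gives b = (1, 1); then c[k] = T[1,1,k] / (a[1]·b[1]) = [2, 2] / 1 = (2, 2).
Expanding (1, -3) ⊗ (1, 1) ⊗ (2, 2) reproduces all 8 entries of T, so T = (1, -3) ⊗ (1, 1) ⊗ (2, 2) and rank(T) ≤ 1.
Equivalently every frontal slice T[:,:,k] is c[k] times the rank-1 matrix (1, -3) ⊗ (1, 1). So T has rank 1 (it is nonzero).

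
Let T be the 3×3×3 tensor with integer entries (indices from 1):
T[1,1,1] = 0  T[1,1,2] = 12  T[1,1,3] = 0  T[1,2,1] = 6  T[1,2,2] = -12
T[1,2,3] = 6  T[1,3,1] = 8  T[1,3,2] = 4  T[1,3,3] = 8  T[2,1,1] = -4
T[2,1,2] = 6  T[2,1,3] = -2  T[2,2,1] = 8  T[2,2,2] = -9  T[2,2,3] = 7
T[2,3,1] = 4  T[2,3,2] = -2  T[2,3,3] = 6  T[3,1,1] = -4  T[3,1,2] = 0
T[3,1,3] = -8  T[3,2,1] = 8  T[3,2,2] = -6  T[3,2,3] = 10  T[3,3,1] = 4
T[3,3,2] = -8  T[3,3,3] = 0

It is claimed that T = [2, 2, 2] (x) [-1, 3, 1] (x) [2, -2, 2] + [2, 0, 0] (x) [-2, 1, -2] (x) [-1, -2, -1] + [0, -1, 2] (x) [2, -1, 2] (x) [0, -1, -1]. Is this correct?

No

Reconstruct entry (1,2,1) from the claimed factors: Σₗ aₗ[1]bₗ[2]cₗ[1] = (2)·(3)·(2) + (2)·(1)·(-1) + (0)·(-1)·(0) = 10, but T[1,2,1] = 6. The claim is false.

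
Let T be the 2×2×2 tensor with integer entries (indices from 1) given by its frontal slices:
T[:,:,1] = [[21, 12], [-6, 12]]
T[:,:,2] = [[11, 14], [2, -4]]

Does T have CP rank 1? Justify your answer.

The mode-2 unfolding of T (rows indexed by j, columns by (i,k) = (1,1), (1,2), (2,1), (2,2)) is [[21, 11, -6, 2], [12, 14, 12, -4]].
There the 2×2 minor on rows j ∈ {1, 2}, columns (i,k) ∈ {(1,1), (1,2)} is det [[21, 11], [12, 14]] = 162 ≠ 0, so this unfolding has rank ≥ 2; CP rank is at least every unfolding rank, so rank(T) ≥ 2.
In particular rank(T) ≥ 2 > 1, so T is not rank-1.

No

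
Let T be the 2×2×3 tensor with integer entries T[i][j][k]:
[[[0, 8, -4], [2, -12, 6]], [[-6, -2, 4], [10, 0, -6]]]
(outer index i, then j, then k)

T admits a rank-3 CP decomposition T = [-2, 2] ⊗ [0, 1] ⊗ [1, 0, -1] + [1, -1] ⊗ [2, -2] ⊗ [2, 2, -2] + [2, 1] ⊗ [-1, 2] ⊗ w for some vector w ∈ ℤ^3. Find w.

Subtract the known terms from T to get the rank-1 residual R = [2, 1] ⊗ [-1, 2] ⊗ w, so R[i,j,k] = a[i]·b[j]·w[k]. Pick indices with nonzero a[0]·b[0] = (2)·(-1) = -2. Only the fibre through (0,0,·) is needed: R[0,0,:] = T[0,0,:] − Σₗ aₗ[0]bₗ[0]cₗ = [0, 8, -4] − (-2)·(0)·[1, 0, -1] − (1)·(2)·[2, 2, -2] = [-4, 4, 0]. Then w[k] = R[0,0,k] / -2 for each k, giving w = [-4, 4, 0] / -2 = [2, -2, 0].

w = [2, -2, 0]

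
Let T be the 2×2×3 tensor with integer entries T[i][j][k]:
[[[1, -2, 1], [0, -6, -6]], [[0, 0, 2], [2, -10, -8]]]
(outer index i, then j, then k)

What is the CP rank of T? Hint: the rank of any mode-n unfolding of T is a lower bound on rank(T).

Lower bound: the mode-3 unfolding of T (rows indexed by k, columns by (i,j) = (0,0), (0,1), (1,0), (1,1)) is [[1, 0, 0, 2], [-2, -6, 0, -10], [1, -6, 2, -8]].
There the 3×3 minor on rows k ∈ {0, 1, 2}, columns (i,j) ∈ {(0,0), (0,1), (1,0)} is det [[1, 0, 0], [-2, -6, 0], [1, -6, 2]] = -12 ≠ 0, so this unfolding has rank ≥ 3; CP rank is at least every unfolding rank, so rank(T) ≥ 3. (This is only a lower bound: in general the CP rank may exceed every unfolding rank, so we still need to exhibit 3 rank-1 terms summing to T.)
Upper bound: T is a sum of 3 rank-1 terms, T = [1, 1] ⊗ [0, 1] ⊗ [-4, 2, -4] + [1, 1] ⊗ [1, 1] ⊗ [2, -4, 0] + [1, 2] ⊗ [1, -2] ⊗ [-1, 2, 1] (one valid choice — decompositions are not unique — normalised so each a, b is primitive with positive first nonzero entry; check it by expanding all entries), so rank(T) ≤ 3.
These bounds meet, so rank(T) = 3.

3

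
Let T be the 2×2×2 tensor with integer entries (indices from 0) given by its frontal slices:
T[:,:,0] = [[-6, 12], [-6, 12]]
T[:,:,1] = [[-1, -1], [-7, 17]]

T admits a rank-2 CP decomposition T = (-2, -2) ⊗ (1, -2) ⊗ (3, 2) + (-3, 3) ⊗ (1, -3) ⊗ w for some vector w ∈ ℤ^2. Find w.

Subtract the known terms from T to get the rank-1 residual R = (-3, 3) ⊗ (1, -3) ⊗ w, so R[i,j,k] = a[i]·b[j]·w[k]. Pick indices with nonzero a[0]·b[0] = (-3)·(1) = -3. Only the fibre through (0,0,·) is needed: R[0,0,:] = T[0,0,:] − Σₗ aₗ[0]bₗ[0]cₗ = [-6, -1] − (-2)·(1)·(3, 2) = [0, 3]. Then w[k] = R[0,0,k] / -3 for each k, giving w = [0, 3] / -3 = (0, -1).

w = (0, -1)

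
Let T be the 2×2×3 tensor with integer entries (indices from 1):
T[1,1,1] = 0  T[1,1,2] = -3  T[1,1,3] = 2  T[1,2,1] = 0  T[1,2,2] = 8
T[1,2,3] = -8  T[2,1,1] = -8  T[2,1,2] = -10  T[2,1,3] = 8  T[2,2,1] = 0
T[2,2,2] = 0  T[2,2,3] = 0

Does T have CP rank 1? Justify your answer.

No

The mode-3 unfolding of T (rows indexed by k, columns by (i,j) = (1,1), (1,2), (2,1), (2,2)) is [[0, 0, -8, 0], [-3, 8, -10, 0], [2, -8, 8, 0]].
There the 3×3 minor on rows k ∈ {1, 2, 3}, columns (i,j) ∈ {(1,1), (1,2), (2,1)} is det [[0, 0, -8], [-3, 8, -10], [2, -8, 8]] = -64 ≠ 0, so this unfolding has rank ≥ 3; CP rank is at least every unfolding rank, so rank(T) ≥ 3.
In particular rank(T) ≥ 3 > 1, so T is not rank-1.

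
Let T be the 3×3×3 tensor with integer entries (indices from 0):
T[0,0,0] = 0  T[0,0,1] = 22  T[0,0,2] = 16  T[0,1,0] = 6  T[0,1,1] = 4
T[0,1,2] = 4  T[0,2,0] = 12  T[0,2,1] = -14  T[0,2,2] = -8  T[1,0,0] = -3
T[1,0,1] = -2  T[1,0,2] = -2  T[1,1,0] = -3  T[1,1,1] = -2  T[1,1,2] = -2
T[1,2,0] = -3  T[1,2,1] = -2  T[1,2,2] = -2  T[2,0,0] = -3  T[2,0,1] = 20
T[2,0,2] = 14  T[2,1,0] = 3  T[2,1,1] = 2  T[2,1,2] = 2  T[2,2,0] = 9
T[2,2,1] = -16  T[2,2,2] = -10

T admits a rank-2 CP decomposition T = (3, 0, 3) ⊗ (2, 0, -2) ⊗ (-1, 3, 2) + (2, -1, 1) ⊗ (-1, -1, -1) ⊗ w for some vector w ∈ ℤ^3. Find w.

Subtract the known terms from T to get the rank-1 residual R = (2, -1, 1) ⊗ (-1, -1, -1) ⊗ w, so R[i,j,k] = a[i]·b[j]·w[k]. Pick indices with nonzero a[0]·b[0] = (2)·(-1) = -2. Only the fibre through (0,0,·) is needed: R[0,0,:] = T[0,0,:] − Σₗ aₗ[0]bₗ[0]cₗ = [0, 22, 16] − (3)·(2)·(-1, 3, 2) = [6, 4, 4]. Then w[k] = R[0,0,k] / -2 for each k, giving w = [6, 4, 4] / -2 = (-3, -2, -2).

w = (-3, -2, -2)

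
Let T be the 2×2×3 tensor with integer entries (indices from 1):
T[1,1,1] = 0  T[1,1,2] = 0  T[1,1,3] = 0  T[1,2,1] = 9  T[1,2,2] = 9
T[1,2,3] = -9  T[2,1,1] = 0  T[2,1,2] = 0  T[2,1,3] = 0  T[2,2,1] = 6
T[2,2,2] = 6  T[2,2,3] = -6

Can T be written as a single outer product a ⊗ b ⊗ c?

The mode-1 fibre T[:,2,1] = [9, 6] gives a = (3, 2) (primitive direction); the mode-2 fibre T[1,:,1] = [0, 9] gives b = (0, 1); then c[k] = T[1,2,k] / (a[1]·b[2]) = [9, 9, -9] / 3 = (3, 3, -3).
Expanding (3, 2) ⊗ (0, 1) ⊗ (3, 3, -3) reproduces all 12 entries of T, so T = (3, 2) ⊗ (0, 1) ⊗ (3, 3, -3) and rank(T) ≤ 1.
Equivalently every frontal slice T[:,:,k] is c[k] times the rank-1 matrix (3, 2) ⊗ (0, 1). So T has rank 1 (it is nonzero).

Yes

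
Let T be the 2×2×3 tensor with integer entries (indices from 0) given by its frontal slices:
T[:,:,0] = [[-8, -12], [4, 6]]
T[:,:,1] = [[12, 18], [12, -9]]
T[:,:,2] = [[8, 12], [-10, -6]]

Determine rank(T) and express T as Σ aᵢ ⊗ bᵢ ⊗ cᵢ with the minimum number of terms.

rank(T) = 2

Lower bound: the mode-3 unfolding of T (rows indexed by k, columns by (i,j) = (0,0), (0,1), (1,0), (1,1)) is [[-8, -12, 4, 6], [12, 18, 12, -9], [8, 12, -10, -6]].
There the 2×2 minor on rows k ∈ {0, 1}, columns (i,j) ∈ {(0,0), (1,0)} is det [[-8, 4], [12, 12]] = -144 ≠ 0, so this unfolding has rank ≥ 2; CP rank is at least every unfolding rank, so rank(T) ≥ 2. (Flattening ranks never certify an upper bound on CP rank; for that we must actually write T with 2 rank-1 terms.)
Upper bound — finding two terms. Write S_k = T[:,:,k] for the frontal slices: S₀ = [[-8, -12], [4, 6]], S₁ = [[12, 18], [12, -9]], S₂ = [[8, 12], [-10, -6]].
If T = a₁ ⊗ b₁ ⊗ c₁ + a₂ ⊗ b₂ ⊗ c₂ then each S_k = c₁[k]·a₁b₁ᵀ + c₂[k]·a₂b₂ᵀ. S₀ and S₁ are linearly independent, so a₁b₁ᵀ and a₂b₂ᵀ must span the same plane of matrices: they are the rank-1 matrices of the form x·S₀ + y·S₁.
det(x·S₀ + y·S₁) is 216·xy − 324·y² = 108·(2·x − 3·y)(y), vanishing at (x:y) = (3:2) and (1:0).
M₁ = 3·S₀ + 2·S₁ = [[0, 0], [36, 0]] = 36·(0, 1)(1, 0)ᵀ and M₂ = S₀ = [[-8, -12], [4, 6]] = (-2)·(2, -1)(2, 3)ᵀ, so take a₁ = (0, 1), b₁ = (1, 0), a₂ = (2, -1), b₂ = (2, 3).
Each slice is an integer combination of E₁ = a₁b₁ᵀ and E₂ = a₂b₂ᵀ: S₀ = −2·E₂, S₁ = 18·E₁ + 3·E₂, S₂ = −6·E₁ + 2·E₂; reading off coefficients, c₁ = (0, 18, -6) and c₂ = (-2, 3, 2).
Hence T = (0, 1) ⊗ (1, 0) ⊗ (0, 18, -6) + (2, -1) ⊗ (2, 3) ⊗ (-2, 3, 2), so rank(T) ≤ 2.
These bounds meet, so rank(T) = 2.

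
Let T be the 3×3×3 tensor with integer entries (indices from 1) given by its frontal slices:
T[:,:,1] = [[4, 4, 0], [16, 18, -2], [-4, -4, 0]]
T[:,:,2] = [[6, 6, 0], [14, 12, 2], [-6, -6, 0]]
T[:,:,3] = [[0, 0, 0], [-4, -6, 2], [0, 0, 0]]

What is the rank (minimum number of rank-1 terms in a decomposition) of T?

Lower bound: the mode-1 unfolding of T (rows indexed by i, columns by (j,k) = (1,1), (1,2), (1,3), (2,1), (2,2), (2,3), (3,1), (3,2), (3,3)) is [[4, 6, 0, 4, 6, 0, 0, 0, 0], [16, 14, -4, 18, 12, -6, -2, 2, 2], [-4, -6, 0, -4, -6, 0, 0, 0, 0]].
There the 2×2 minor on rows i ∈ {1, 2}, columns (j,k) ∈ {(1,1), (1,2)} is det [[4, 6], [16, 14]] = -40 ≠ 0, so this unfolding has rank ≥ 2; CP rank is at least every unfolding rank, so rank(T) ≥ 2. (This is only a lower bound: in general the CP rank may exceed every unfolding rank, so we still need to exhibit 2 rank-1 terms summing to T.)
Upper bound — finding two terms. Write S_k = T[:,:,k] for the frontal slices: S₁ = [[4, 4, 0], [16, 18, -2], [-4, -4, 0]], S₂ = [[6, 6, 0], [14, 12, 2], [-6, -6, 0]], S₃ = [[0, 0, 0], [-4, -6, 2], [0, 0, 0]].
If T = a₁ (x) b₁ (x) c₁ + a₂ (x) b₂ (x) c₂ then each S_k = c₁[k]·a₁b₁ᵀ + c₂[k]·a₂b₂ᵀ. S₁ and S₂ are linearly independent, so a₁b₁ᵀ and a₂b₂ᵀ must span the same plane of matrices: they are the rank-1 matrices of the form x·S₁ + y·S₂.
The 2×2 minor of x·S₁ + y·S₂ on rows {1,2}, columns {1,2} is 8·x² + 4·xy − 12·y² = 4·(2·x + 3·y)(x − y), vanishing at (x:y) = (3:-2) and (1:1).
M₁ = 3·S₁ − 2·S₂ = [[0, 0, 0], [20, 30, -10], [0, 0, 0]] = 10·[0, 1, 0][2, 3, -1]ᵀ and M₂ = S₁ + S₂ = [[10, 10, 0], [30, 30, 0], [-10, -10, 0]] = 10·[1, 3, -1][1, 1, 0]ᵀ, so take a₁ = [0, 1, 0], b₁ = [2, 3, -1], a₂ = [1, 3, -1], b₂ = [1, 1, 0].
Each slice is an integer combination of E₁ = a₁b₁ᵀ and E₂ = a₂b₂ᵀ: S₁ = 2·E₁ + 4·E₂, S₂ = −2·E₁ + 6·E₂, S₃ = −2·E₁; reading off coefficients, c₁ = [2, -2, -2] and c₂ = [4, 6, 0].
Hence T = [0, 1, 0] (x) [2, 3, -1] (x) [2, -2, -2] + [1, 3, -1] (x) [1, 1, 0] (x) [4, 6, 0], so rank(T) ≤ 2.
These bounds meet, so rank(T) = 2.
Check entry T[1,2,2] = 6: (0)·(3)·(-2) + (1)·(1)·(6) = 6.

2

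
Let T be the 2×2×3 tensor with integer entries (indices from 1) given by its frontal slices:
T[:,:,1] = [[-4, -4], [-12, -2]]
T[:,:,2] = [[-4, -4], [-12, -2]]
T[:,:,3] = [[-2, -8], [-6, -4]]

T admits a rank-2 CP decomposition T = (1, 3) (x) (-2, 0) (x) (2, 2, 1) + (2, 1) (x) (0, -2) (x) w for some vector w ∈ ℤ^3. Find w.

w = (1, 1, 2)

Subtract the known terms from T to get the rank-1 residual R = (2, 1) (x) (0, -2) (x) w, so R[i,j,k] = a[i]·b[j]·w[k]. Pick indices with nonzero a[1]·b[2] = (2)·(-2) = -4. Only the fibre through (1,2,·) is needed: R[1,2,:] = T[1,2,:] − Σₗ aₗ[1]bₗ[2]cₗ = [-4, -4, -8] − (1)·(0)·(2, 2, 1) = [-4, -4, -8]. Then w[k] = R[1,2,k] / -4 for each k, giving w = [-4, -4, -8] / -4 = (1, 1, 2).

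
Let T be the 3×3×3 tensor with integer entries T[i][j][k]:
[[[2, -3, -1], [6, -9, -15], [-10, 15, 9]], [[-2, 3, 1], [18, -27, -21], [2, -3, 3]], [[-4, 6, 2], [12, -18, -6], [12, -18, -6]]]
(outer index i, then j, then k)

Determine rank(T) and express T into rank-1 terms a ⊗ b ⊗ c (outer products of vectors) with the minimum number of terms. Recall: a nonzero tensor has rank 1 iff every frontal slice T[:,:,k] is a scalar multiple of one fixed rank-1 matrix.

Lower bound: the mode-2 unfolding of T (rows indexed by j, columns by (i,k) = (0,0), (0,1), (0,2), (1,0), (1,1), (1,2), (2,0), (2,1), (2,2)) is [[2, -3, -1, -2, 3, 1, -4, 6, 2], [6, -9, -15, 18, -27, -21, 12, -18, -6], [-10, 15, 9, 2, -3, 3, 12, -18, -6]].
There the 2×2 minor on rows j ∈ {0, 1}, columns (i,k) ∈ {(0,0), (0,2)} is det [[2, -1], [6, -15]] = -24 ≠ 0, so this unfolding has rank ≥ 2; CP rank is at least every unfolding rank, so rank(T) ≥ 2. (This is only a lower bound: in general the CP rank may exceed every unfolding rank, so we still need to exhibit 2 rank-1 terms summing to T.)
Upper bound — finding two terms. Write S_k = T[:,:,k] for the frontal slices: S₀ = [[2, 6, -10], [-2, 18, 2], [-4, 12, 12]], S₁ = [[-3, -9, 15], [3, -27, -3], [6, -18, -18]], S₂ = [[-1, -15, 9], [1, -21, 3], [2, -6, -6]].
If T = a₁ ⊗ b₁ ⊗ c₁ + a₂ ⊗ b₂ ⊗ c₂ then each S_k = c₁[k]·a₁b₁ᵀ + c₂[k]·a₂b₂ᵀ. S₀ and S₂ are linearly independent, so a₁b₁ᵀ and a₂b₂ᵀ must span the same plane of matrices: they are the rank-1 matrices of the form x·S₀ + y·S₂.
The 2×2 minor of x·S₀ + y·S₂ on rows {0,1}, columns {0,1} is 48·x² − 96·xy + 36·y² = 12·(2·x − 3·y)(2·x − y), vanishing at (x:y) = (3:2) and (1:2).
M₁ = 3·S₀ + 2·S₂ = [[4, -12, -12], [-4, 12, 12], [-8, 24, 24]] = 4·(1, -1, -2)(1, -3, -3)ᵀ and M₂ = S₀ + 2·S₂ = [[0, -24, 8], [0, -24, 8], [0, 0, 0]] = (-8)·(1, 1, 0)(0, 3, -1)ᵀ, so take a₁ = (1, -1, -2), b₁ = (1, -3, -3), a₂ = (1, 1, 0), b₂ = (0, 3, -1).
Each slice is an integer combination of E₁ = a₁b₁ᵀ and E₂ = a₂b₂ᵀ: S₀ = 2·E₁ + 4·E₂, S₁ = −3·E₁ − 6·E₂, S₂ = −E₁ − 6·E₂; reading off coefficients, c₁ = (2, -3, -1) and c₂ = (4, -6, -6).
Hence T = (1, -1, -2) ⊗ (1, -3, -3) ⊗ (2, -3, -1) + (1, 1, 0) ⊗ (0, 3, -1) ⊗ (4, -6, -6), so rank(T) ≤ 2.
These bounds meet, so rank(T) = 2.

rank(T) = 2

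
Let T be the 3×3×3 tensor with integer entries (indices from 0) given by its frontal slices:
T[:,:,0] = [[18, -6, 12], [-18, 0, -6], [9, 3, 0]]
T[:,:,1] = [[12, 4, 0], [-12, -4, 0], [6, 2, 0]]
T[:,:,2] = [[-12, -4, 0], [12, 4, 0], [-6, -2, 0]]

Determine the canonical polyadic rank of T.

Lower bound: the mode-2 unfolding of T (rows indexed by j, columns by (i,k) = (0,0), (0,1), (0,2), (1,0), (1,1), (1,2), (2,0), (2,1), (2,2)) is [[18, 12, -12, -18, -12, 12, 9, 6, -6], [-6, 4, -4, 0, -4, 4, 3, 2, -2], [12, 0, 0, -6, 0, 0, 0, 0, 0]].
There the 2×2 minor on rows j ∈ {0, 1}, columns (i,k) ∈ {(0,0), (0,1)} is det [[18, 12], [-6, 4]] = 144 ≠ 0, so this unfolding has rank ≥ 2; CP rank is at least every unfolding rank, so rank(T) ≥ 2. (Flattening ranks never certify an upper bound on CP rank; for that we must actually write T with 2 rank-1 terms.)
Upper bound — finding two terms. Write S_k = T[:,:,k] for the frontal slices: S₀ = [[18, -6, 12], [-18, 0, -6], [9, 3, 0]], S₁ = [[12, 4, 0], [-12, -4, 0], [6, 2, 0]], S₂ = [[-12, -4, 0], [12, 4, 0], [-6, -2, 0]].
If T = a₁ (x) b₁ (x) c₁ + a₂ (x) b₂ (x) c₂ then each S_k = c₁[k]·a₁b₁ᵀ + c₂[k]·a₂b₂ᵀ. S₀ and S₁ are linearly independent, so a₁b₁ᵀ and a₂b₂ᵀ must span the same plane of matrices: they are the rank-1 matrices of the form x·S₀ + y·S₁.
The 2×2 minor of x·S₀ + y·S₁ on rows {0,1}, columns {0,1} is −108·x² − 72·xy = (-36)·(3·x + 2·y)(x), vanishing at (x:y) = (2:-3) and (0:1).
M₁ = 2·S₀ − 3·S₁ = [[0, -24, 24], [0, 12, -12], [0, 0, 0]] = (-12)·(2, -1, 0)(0, 1, -1)ᵀ and M₂ = S₁ = [[12, 4, 0], [-12, -4, 0], [6, 2, 0]] = 2·(2, -2, 1)(3, 1, 0)ᵀ, so take a₁ = (2, -1, 0), b₁ = (0, 1, -1), a₂ = (2, -2, 1), b₂ = (3, 1, 0).
Each slice is an integer combination of E₁ = a₁b₁ᵀ and E₂ = a₂b₂ᵀ: S₀ = −6·E₁ + 3·E₂, S₁ = 2·E₂, S₂ = −2·E₂; reading off coefficients, c₁ = (-6, 0, 0) and c₂ = (3, 2, -2).
Hence T = (2, -1, 0) (x) (0, 1, -1) (x) (-6, 0, 0) + (2, -2, 1) (x) (3, 1, 0) (x) (3, 2, -2), so rank(T) ≤ 2.
These bounds meet, so rank(T) = 2.

2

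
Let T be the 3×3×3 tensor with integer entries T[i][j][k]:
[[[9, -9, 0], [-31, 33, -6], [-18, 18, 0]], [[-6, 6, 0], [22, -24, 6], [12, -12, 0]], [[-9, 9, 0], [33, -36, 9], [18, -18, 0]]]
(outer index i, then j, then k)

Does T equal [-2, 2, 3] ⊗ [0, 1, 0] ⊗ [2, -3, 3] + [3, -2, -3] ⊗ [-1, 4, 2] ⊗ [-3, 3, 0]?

Reconstruct entry (0,1,0) from the claimed factors: Σₗ aₗ[0]bₗ[1]cₗ[0] = (-2)·(1)·(2) + (3)·(4)·(-3) = -40, but T[0,1,0] = -31. The claim is false.

No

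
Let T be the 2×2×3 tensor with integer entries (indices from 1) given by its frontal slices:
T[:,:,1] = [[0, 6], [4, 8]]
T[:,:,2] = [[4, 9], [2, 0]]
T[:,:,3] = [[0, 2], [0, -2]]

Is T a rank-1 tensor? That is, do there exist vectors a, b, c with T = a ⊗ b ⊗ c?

No

The mode-3 unfolding of T (rows indexed by k, columns by (i,j) = (1,1), (1,2), (2,1), (2,2)) is [[0, 6, 4, 8], [4, 9, 2, 0], [0, 2, 0, -2]].
There the 3×3 minor on rows k ∈ {1, 2, 3}, columns (i,j) ∈ {(1,1), (1,2), (2,1)} is det [[0, 6, 4], [4, 9, 2], [0, 2, 0]] = 32 ≠ 0, so this unfolding has rank ≥ 3; CP rank is at least every unfolding rank, so rank(T) ≥ 3.
In particular rank(T) ≥ 3 > 1, so T is not rank-1.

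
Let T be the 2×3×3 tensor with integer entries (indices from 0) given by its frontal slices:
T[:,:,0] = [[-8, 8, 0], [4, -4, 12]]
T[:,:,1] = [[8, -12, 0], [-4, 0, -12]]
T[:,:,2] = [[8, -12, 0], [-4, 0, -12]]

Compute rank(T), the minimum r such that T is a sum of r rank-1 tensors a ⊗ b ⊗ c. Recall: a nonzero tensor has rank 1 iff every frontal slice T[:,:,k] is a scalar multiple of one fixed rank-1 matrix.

3

Lower bound: in the mode-2 unfolding of T (rows indexed by j, columns by (i,k)) the 3×3 minor on rows j ∈ {0, 1, 2}, columns (i,k) ∈ {(0,0), (0,1), (1,0)} is det [[-8, 8, 4], [8, -12, -4], [0, 0, 12]] = 384 ≠ 0, so that unfolding has rank ≥ 3 and hence rank(T) ≥ 3 (CP rank is at least every unfolding rank, though it can be larger).
Upper bound: T is a sum of 3 rank-1 terms, T = [1, -2] ⊗ [1, -1, 1] ⊗ [-4, 4, 4] + [1, 1] ⊗ [0, 1, 0] ⊗ [4, -8, -8] + [1, 1] ⊗ [1, 0, -1] ⊗ [-4, 4, 4] (written with every a and b primitive with positive leading entry and the scale carried by c; CP decompositions are not unique, and this one is verified by expanding entrywise), so rank(T) ≤ 3.
These bounds meet, so rank(T) = 3.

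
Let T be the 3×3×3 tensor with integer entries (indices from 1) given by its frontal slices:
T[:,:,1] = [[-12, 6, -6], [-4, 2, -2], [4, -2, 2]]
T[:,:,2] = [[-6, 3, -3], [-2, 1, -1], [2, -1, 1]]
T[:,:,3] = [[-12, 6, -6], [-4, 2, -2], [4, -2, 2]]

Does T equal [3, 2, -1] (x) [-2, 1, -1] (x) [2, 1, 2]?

No

Reconstruct entry (2,1,1) from the claimed factors: Σₗ aₗ[2]bₗ[1]cₗ[1] = (2)·(-2)·(2) = -8, but T[2,1,1] = -4. The claim is false.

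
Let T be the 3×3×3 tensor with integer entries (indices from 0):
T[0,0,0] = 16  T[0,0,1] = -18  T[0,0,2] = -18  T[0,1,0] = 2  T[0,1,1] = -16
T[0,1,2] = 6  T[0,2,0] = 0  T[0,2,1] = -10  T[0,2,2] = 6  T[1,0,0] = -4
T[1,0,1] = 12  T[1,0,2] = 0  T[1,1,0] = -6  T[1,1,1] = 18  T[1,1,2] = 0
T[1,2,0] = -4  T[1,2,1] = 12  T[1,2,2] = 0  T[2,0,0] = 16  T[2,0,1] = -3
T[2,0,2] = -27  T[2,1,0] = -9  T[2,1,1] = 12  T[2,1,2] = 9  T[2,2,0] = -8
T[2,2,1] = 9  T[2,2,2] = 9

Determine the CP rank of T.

2

Lower bound: the mode-2 unfolding of T (rows indexed by j, columns by (i,k) = (0,0), (0,1), (0,2), (1,0), (1,1), (1,2), (2,0), (2,1), (2,2)) is [[16, -18, -18, -4, 12, 0, 16, -3, -27], [2, -16, 6, -6, 18, 0, -9, 12, 9], [0, -10, 6, -4, 12, 0, -8, 9, 9]].
There the 2×2 minor on rows j ∈ {0, 1}, columns (i,k) ∈ {(0,0), (0,1)} is det [[16, -18], [2, -16]] = -220 ≠ 0, so this unfolding has rank ≥ 2; CP rank is at least every unfolding rank, so rank(T) ≥ 2. (Unfolding ranks only ever bound the CP rank from below — rank(T) can be strictly larger than all of them — so the matching upper bound has to come from an explicit 2-term decomposition.)
Upper bound — finding two terms. Write S_k = T[:,:,k] for the frontal slices: S₀ = [[16, 2, 0], [-4, -6, -4], [16, -9, -8]], S₁ = [[-18, -16, -10], [12, 18, 12], [-3, 12, 9]], S₂ = [[-18, 6, 6], [0, 0, 0], [-27, 9, 9]].
If T = a₁ ⊗ b₁ ⊗ c₁ + a₂ ⊗ b₂ ⊗ c₂ then each S_k = c₁[k]·a₁b₁ᵀ + c₂[k]·a₂b₂ᵀ. S₀ and S₁ are linearly independent, so a₁b₁ᵀ and a₂b₂ᵀ must span the same plane of matrices: they are the rank-1 matrices of the form x·S₀ + y·S₁.
The 2×2 minor of x·S₀ + y·S₁ on rows {0,1}, columns {0,1} is −88·x² + 308·xy − 132·y² = (-44)·(x − 3·y)(2·x − y), vanishing at (x:y) = (3:1) and (1:2).
M₁ = 3·S₀ + S₁ = [[30, -10, -10], [0, 0, 0], [45, -15, -15]] = 5·[2, 0, 3][3, -1, -1]ᵀ and M₂ = S₀ + 2·S₁ = [[-20, -30, -20], [20, 30, 20], [10, 15, 10]] = (-5)·[2, -2, -1][2, 3, 2]ᵀ, so take a₁ = [2, 0, 3], b₁ = [3, -1, -1], a₂ = [2, -2, -1], b₂ = [2, 3, 2].
Each slice is an integer combination of E₁ = a₁b₁ᵀ and E₂ = a₂b₂ᵀ: S₀ = 2·E₁ + E₂, S₁ = −E₁ − 3·E₂, S₂ = −3·E₁; reading off coefficients, c₁ = [2, -1, -3] and c₂ = [1, -3, 0].
Hence T = [2, 0, 3] ⊗ [3, -1, -1] ⊗ [2, -1, -3] + [2, -2, -1] ⊗ [2, 3, 2] ⊗ [1, -3, 0], so rank(T) ≤ 2.
These bounds meet, so rank(T) = 2.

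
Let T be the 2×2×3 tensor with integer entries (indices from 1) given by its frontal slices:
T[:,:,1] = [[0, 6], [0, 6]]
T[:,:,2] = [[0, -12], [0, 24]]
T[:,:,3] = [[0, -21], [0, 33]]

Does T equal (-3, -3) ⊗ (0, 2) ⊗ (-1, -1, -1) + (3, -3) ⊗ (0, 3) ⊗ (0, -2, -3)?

Yes

Reconstruct entrywise from the claimed factors. For example, T[2,1,3] = 0 and Σₗ aₗ[2]bₗ[1]cₗ[3] = (-3)·(0)·(-1) + (-3)·(0)·(-3) = 0; checking all 12 entries, every one matches. The claim holds.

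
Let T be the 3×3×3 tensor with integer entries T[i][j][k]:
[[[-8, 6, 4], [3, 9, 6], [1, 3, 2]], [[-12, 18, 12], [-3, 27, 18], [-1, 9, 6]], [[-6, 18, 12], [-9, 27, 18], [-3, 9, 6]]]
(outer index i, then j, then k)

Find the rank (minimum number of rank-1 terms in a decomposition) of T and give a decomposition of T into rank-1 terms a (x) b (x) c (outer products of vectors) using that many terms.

Lower bound: the mode-3 unfolding of T (rows indexed by k, columns by (i,j) = (0,0), (0,1), (0,2), (1,0), (1,1), (1,2), (2,0), (2,1), (2,2)) is [[-8, 3, 1, -12, -3, -1, -6, -9, -3], [6, 9, 3, 18, 27, 9, 18, 27, 9], [4, 6, 2, 12, 18, 6, 12, 18, 6]].
There the 2×2 minor on rows k ∈ {0, 1}, columns (i,j) ∈ {(0,0), (0,1)} is det [[-8, 3], [6, 9]] = -90 ≠ 0, so this unfolding has rank ≥ 2; CP rank is at least every unfolding rank, so rank(T) ≥ 2. (Unfolding ranks only ever bound the CP rank from below — rank(T) can be strictly larger than all of them — so the matching upper bound has to come from an explicit 2-term decomposition.)
Upper bound — finding two terms. Write S_k = T[:,:,k] for the frontal slices: S₀ = [[-8, 3, 1], [-12, -3, -1], [-6, -9, -3]], S₁ = [[6, 9, 3], [18, 27, 9], [18, 27, 9]], S₂ = [[4, 6, 2], [12, 18, 6], [12, 18, 6]].
If T = a₁ (x) b₁ (x) c₁ + a₂ (x) b₂ (x) c₂ then each S_k = c₁[k]·a₁b₁ᵀ + c₂[k]·a₂b₂ᵀ. S₀ and S₁ are linearly independent, so a₁b₁ᵀ and a₂b₂ᵀ must span the same plane of matrices: they are the rank-1 matrices of the form x·S₀ + y·S₁.
The 2×2 minor of x·S₀ + y·S₁ on rows {0,1}, columns {0,1} is 60·x² − 180·xy = 60·(x − 3·y)(x), vanishing at (x:y) = (3:1) and (0:1).
M₁ = 3·S₀ + S₁ = [[-18, 18, 6], [-18, 18, 6], [0, 0, 0]] = (-6)·[1, 1, 0][3, -3, -1]ᵀ and M₂ = S₁ = [[6, 9, 3], [18, 27, 9], [18, 27, 9]] = 3·[1, 3, 3][2, 3, 1]ᵀ, so take a₁ = [1, 1, 0], b₁ = [3, -3, -1], a₂ = [1, 3, 3], b₂ = [2, 3, 1].
Each slice is an integer combination of E₁ = a₁b₁ᵀ and E₂ = a₂b₂ᵀ: S₀ = −2·E₁ − E₂, S₁ = 3·E₂, S₂ = 2·E₂; reading off coefficients, c₁ = [-2, 0, 0] and c₂ = [-1, 3, 2].
Hence T = [1, 1, 0] (x) [3, -3, -1] (x) [-2, 0, 0] + [1, 3, 3] (x) [2, 3, 1] (x) [-1, 3, 2], so rank(T) ≤ 2.
These bounds meet, so rank(T) = 2.

rank(T) = 2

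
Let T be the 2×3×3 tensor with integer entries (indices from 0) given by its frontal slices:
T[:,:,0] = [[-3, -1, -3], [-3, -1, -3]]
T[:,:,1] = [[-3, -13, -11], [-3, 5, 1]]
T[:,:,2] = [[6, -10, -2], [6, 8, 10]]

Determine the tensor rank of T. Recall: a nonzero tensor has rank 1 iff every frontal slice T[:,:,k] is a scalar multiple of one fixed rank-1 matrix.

Lower bound: the mode-3 unfolding of T (rows indexed by k, columns by (i,j) = (0,0), (0,1), (0,2), (1,0), (1,1), (1,2)) is [[-3, -1, -3, -3, -1, -3], [-3, -13, -11, -3, 5, 1], [6, -10, -2, 6, 8, 10]].
There the 2×2 minor on rows k ∈ {0, 1}, columns (i,j) ∈ {(0,0), (0,1)} is det [[-3, -1], [-3, -13]] = 36 ≠ 0, so this unfolding has rank ≥ 2; CP rank is at least every unfolding rank, so rank(T) ≥ 2. (Unfolding ranks only ever bound the CP rank from below — rank(T) can be strictly larger than all of them — so the matching upper bound has to come from an explicit 2-term decomposition.)
Upper bound — finding two terms. Write S_k = T[:,:,k] for the frontal slices: S₀ = [[-3, -1, -3], [-3, -1, -3]], S₁ = [[-3, -13, -11], [-3, 5, 1]], S₂ = [[6, -10, -2], [6, 8, 10]].
If T = a₁ ⊗ b₁ ⊗ c₁ + a₂ ⊗ b₂ ⊗ c₂ then each S_k = c₁[k]·a₁b₁ᵀ + c₂[k]·a₂b₂ᵀ. S₀ and S₁ are linearly independent, so a₁b₁ᵀ and a₂b₂ᵀ must span the same plane of matrices: they are the rank-1 matrices of the form x·S₀ + y·S₁.
The 2×2 minor of x·S₀ + y·S₁ on rows {0,1}, columns {0,1} is −54·xy − 54·y² = (-54)·(y)(x + y), vanishing at (x:y) = (1:0) and (1:-1).
M₁ = S₀ = [[-3, -1, -3], [-3, -1, -3]] = −(1, 1)(3, 1, 3)ᵀ and M₂ = S₀ − S₁ = [[0, 12, 8], [0, -6, -4]] = 2·(2, -1)(0, 3, 2)ᵀ, so take a₁ = (1, 1), b₁ = (3, 1, 3), a₂ = (2, -1), b₂ = (0, 3, 2).
Each slice is an integer combination of E₁ = a₁b₁ᵀ and E₂ = a₂b₂ᵀ: S₀ = −E₁, S₁ = −E₁ − 2·E₂, S₂ = 2·E₁ − 2·E₂; reading off coefficients, c₁ = (-1, -1, 2) and c₂ = (0, -2, -2).
Hence T = (1, 1) ⊗ (3, 1, 3) ⊗ (-1, -1, 2) + (2, -1) ⊗ (0, 3, 2) ⊗ (0, -2, -2), so rank(T) ≤ 2.
These bounds meet, so rank(T) = 2.

2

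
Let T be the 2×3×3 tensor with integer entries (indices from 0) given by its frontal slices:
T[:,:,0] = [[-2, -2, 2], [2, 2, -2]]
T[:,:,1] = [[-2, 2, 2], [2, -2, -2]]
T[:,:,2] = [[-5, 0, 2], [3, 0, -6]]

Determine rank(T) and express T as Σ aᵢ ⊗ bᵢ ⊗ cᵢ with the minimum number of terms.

rank(T) = 3

Lower bound: the mode-2 unfolding of T (rows indexed by j, columns by (i,k) = (0,0), (0,1), (0,2), (1,0), (1,1), (1,2)) is [[-2, -2, -5, 2, 2, 3], [-2, 2, 0, 2, -2, 0], [2, 2, 2, -2, -2, -6]].
There the 3×3 minor on rows j ∈ {0, 1, 2}, columns (i,k) ∈ {(0,0), (0,1), (0,2)} is det [[-2, -2, -5], [-2, 2, 0], [2, 2, 2]] = 24 ≠ 0, so this unfolding has rank ≥ 3; CP rank is at least every unfolding rank, so rank(T) ≥ 3. (Unfolding ranks only ever bound the CP rank from below — rank(T) can be strictly larger than all of them — so the matching upper bound has to come from an explicit 3-term decomposition.)
Upper bound: T is a sum of 3 rank-1 terms, T = [1, -1] ⊗ [1, 0, -1] ⊗ [0, -4, -4] + [1, -1] ⊗ [1, 1, -1] ⊗ [-2, 2, 0] + [1, 1] ⊗ [1, 0, 2] ⊗ [0, 0, -1] (written with every a and b primitive with positive leading entry and the scale carried by c; CP decompositions are not unique, and this one is verified by expanding entrywise), so rank(T) ≤ 3.
These bounds meet, so rank(T) = 3.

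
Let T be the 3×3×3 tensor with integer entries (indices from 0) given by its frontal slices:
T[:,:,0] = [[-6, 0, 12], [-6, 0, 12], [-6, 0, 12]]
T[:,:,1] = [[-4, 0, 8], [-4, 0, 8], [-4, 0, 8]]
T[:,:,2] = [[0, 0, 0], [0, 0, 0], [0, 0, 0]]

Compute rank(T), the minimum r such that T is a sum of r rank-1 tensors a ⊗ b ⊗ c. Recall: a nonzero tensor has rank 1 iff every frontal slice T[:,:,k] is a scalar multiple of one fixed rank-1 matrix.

Lower bound: T ≠ 0 (e.g. T[0,0,0] = -6), so rank(T) ≥ 1.
Upper bound: if T = a ⊗ b ⊗ c then every fibre of T is a multiple of the corresponding factor, so read the factors off the fibres through the nonzero entry T[0,0,0] = -6.
The mode-1 fibre T[:,0,0] = [-6, -6, -6] gives a = [1, 1, 1] (primitive direction); the mode-2 fibre T[0,:,0] = [-6, 0, 12] gives b = [1, 0, -2]; then c[k] = T[0,0,k] / (a[0]·b[0]) = [-6, -4, 0] / 1 = [-6, -4, 0].
Expanding [1, 1, 1] ⊗ [1, 0, -2] ⊗ [-6, -4, 0] reproduces all 27 entries of T, so T = [1, 1, 1] ⊗ [1, 0, -2] ⊗ [-6, -4, 0] and rank(T) ≤ 1.
These bounds meet, so rank(T) = 1.

1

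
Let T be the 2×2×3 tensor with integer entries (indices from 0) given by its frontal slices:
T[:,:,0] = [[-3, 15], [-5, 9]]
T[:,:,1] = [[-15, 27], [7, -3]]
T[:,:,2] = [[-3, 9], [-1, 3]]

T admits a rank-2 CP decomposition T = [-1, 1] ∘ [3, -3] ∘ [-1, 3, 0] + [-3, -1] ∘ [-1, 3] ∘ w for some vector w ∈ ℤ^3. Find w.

Subtract the known terms from T to get the rank-1 residual R = [-3, -1] ∘ [-1, 3] ∘ w, so R[i,j,k] = a[i]·b[j]·w[k]. Pick indices with nonzero a[0]·b[0] = (-3)·(-1) = 3. Only the fibre through (0,0,·) is needed: R[0,0,:] = T[0,0,:] − Σₗ aₗ[0]bₗ[0]cₗ = [-3, -15, -3] − (-1)·(3)·[-1, 3, 0] = [-6, -6, -3]. Then w[k] = R[0,0,k] / 3 for each k, giving w = [-6, -6, -3] / 3 = [-2, -2, -1].

w = [-2, -2, -1]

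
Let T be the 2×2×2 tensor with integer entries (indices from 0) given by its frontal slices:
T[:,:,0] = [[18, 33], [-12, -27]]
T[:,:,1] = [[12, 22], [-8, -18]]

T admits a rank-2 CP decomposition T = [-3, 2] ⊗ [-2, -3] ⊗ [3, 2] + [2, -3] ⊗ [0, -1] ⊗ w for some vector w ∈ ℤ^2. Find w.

Subtract the known terms from T to get the rank-1 residual R = [2, -3] ⊗ [0, -1] ⊗ w, so R[i,j,k] = a[i]·b[j]·w[k]. Pick indices with nonzero a[0]·b[1] = (2)·(-1) = -2. Only the fibre through (0,1,·) is needed: R[0,1,:] = T[0,1,:] − Σₗ aₗ[0]bₗ[1]cₗ = [33, 22] − (-3)·(-3)·[3, 2] = [6, 4]. Then w[k] = R[0,1,k] / -2 for each k, giving w = [6, 4] / -2 = [-3, -2].

w = [-3, -2]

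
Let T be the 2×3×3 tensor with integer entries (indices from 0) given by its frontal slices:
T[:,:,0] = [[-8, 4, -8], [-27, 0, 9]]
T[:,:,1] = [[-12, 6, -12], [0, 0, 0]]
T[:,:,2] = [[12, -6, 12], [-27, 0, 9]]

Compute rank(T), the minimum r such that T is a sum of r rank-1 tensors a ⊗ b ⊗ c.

Lower bound: the mode-1 unfolding of T (rows indexed by i, columns by (j,k) = (0,0), (0,1), (0,2), (1,0), (1,1), (1,2), (2,0), (2,1), (2,2)) is [[-8, -12, 12, 4, 6, -6, -8, -12, 12], [-27, 0, -27, 0, 0, 0, 9, 0, 9]].
There the 2×2 minor on rows i ∈ {0, 1}, columns (j,k) ∈ {(0,0), (0,1)} is det [[-8, -12], [-27, 0]] = -324 ≠ 0, so this unfolding has rank ≥ 2; CP rank is at least every unfolding rank, so rank(T) ≥ 2. (Unfolding ranks only ever bound the CP rank from below — rank(T) can be strictly larger than all of them — so the matching upper bound has to come from an explicit 2-term decomposition.)
Upper bound — finding two terms. Write S_k = T[:,:,k] for the frontal slices: S₀ = [[-8, 4, -8], [-27, 0, 9]], S₁ = [[-12, 6, -12], [0, 0, 0]], S₂ = [[12, -6, 12], [-27, 0, 9]].
If T = a₁ ⊗ b₁ ⊗ c₁ + a₂ ⊗ b₂ ⊗ c₂ then each S_k = c₁[k]·a₁b₁ᵀ + c₂[k]·a₂b₂ᵀ. S₀ and S₁ are linearly independent, so a₁b₁ᵀ and a₂b₂ᵀ must span the same plane of matrices: they are the rank-1 matrices of the form x·S₀ + y·S₁.
The 2×2 minor of x·S₀ + y·S₁ on rows {0,1}, columns {0,1} is 108·x² + 162·xy = 54·(2·x + 3·y)(x), vanishing at (x:y) = (3:-2) and (0:1).
M₁ = 3·S₀ − 2·S₁ = [[0, 0, 0], [-81, 0, 27]] = (-27)·[0, 1][3, 0, -1]ᵀ and M₂ = S₁ = [[-12, 6, -12], [0, 0, 0]] = (-6)·[1, 0][2, -1, 2]ᵀ, so take a₁ = [0, 1], b₁ = [3, 0, -1], a₂ = [1, 0], b₂ = [2, -1, 2].
Each slice is an integer combination of E₁ = a₁b₁ᵀ and E₂ = a₂b₂ᵀ: S₀ = −9·E₁ − 4·E₂, S₁ = −6·E₂, S₂ = −9·E₁ + 6·E₂; reading off coefficients, c₁ = [-9, 0, -9] and c₂ = [-4, -6, 6].
Hence T = [0, 1] ⊗ [3, 0, -1] ⊗ [-9, 0, -9] + [1, 0] ⊗ [2, -1, 2] ⊗ [-4, -6, 6], so rank(T) ≤ 2.
These bounds meet, so rank(T) = 2.

2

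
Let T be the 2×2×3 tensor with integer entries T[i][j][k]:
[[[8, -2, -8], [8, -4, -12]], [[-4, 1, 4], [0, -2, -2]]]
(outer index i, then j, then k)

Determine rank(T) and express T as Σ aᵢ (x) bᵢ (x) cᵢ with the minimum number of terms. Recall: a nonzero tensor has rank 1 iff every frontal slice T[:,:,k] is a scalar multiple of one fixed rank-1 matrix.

Lower bound: the mode-3 unfolding of T (rows indexed by k, columns by (i,j) = (0,0), (0,1), (1,0), (1,1)) is [[8, 8, -4, 0], [-2, -4, 1, -2], [-8, -12, 4, -2]].
There the 3×3 minor on rows k ∈ {0, 1, 2}, columns (i,j) ∈ {(0,0), (0,1), (1,1)} is det [[8, 8, 0], [-2, -4, -2], [-8, -12, -2]] = -32 ≠ 0, so this unfolding has rank ≥ 3; CP rank is at least every unfolding rank, so rank(T) ≥ 3. (Unfolding ranks only ever bound the CP rank from below — rank(T) can be strictly larger than all of them — so the matching upper bound has to come from an explicit 3-term decomposition.)
Upper bound: T is a sum of 3 rank-1 terms, T = [2, -1] (x) [1, 1] (x) [0, 1, 0] + [2, -1] (x) [2, 1] (x) [2, -1, -2] + [2, 1] (x) [0, 1] (x) [2, -2, -4] (one valid choice — decompositions are not unique — normalised so each a, b is primitive with positive first nonzero entry; check it by expanding all entries), so rank(T) ≤ 3.
These bounds meet, so rank(T) = 3.

rank(T) = 3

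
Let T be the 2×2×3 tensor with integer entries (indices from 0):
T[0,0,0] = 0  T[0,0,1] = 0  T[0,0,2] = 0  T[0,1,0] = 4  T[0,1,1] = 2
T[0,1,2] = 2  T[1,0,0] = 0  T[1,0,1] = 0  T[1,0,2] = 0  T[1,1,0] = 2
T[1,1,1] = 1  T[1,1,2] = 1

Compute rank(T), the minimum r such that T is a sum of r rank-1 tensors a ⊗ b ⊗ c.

1

Lower bound: T ≠ 0 (e.g. T[0,1,0] = 4), so rank(T) ≥ 1.
Upper bound: if T = a ⊗ b ⊗ c then every fibre of T is a multiple of the corresponding factor, so read the factors off the fibres through the nonzero entry T[0,1,0] = 4.
The mode-1 fibre T[:,1,0] = [4, 2] gives a = (2, 1) (primitive direction); the mode-2 fibre T[0,:,0] = [0, 4] gives b = (0, 1); then c[k] = T[0,1,k] / (a[0]·b[1]) = [4, 2, 2] / 2 = (2, 1, 1).
Expanding (2, 1) ⊗ (0, 1) ⊗ (2, 1, 1) reproduces all 12 entries of T, so T = (2, 1) ⊗ (0, 1) ⊗ (2, 1, 1) and rank(T) ≤ 1.
These bounds meet, so rank(T) = 1.
Check entry T[1,1,1] = 1: (1)·(1)·(1) = 1.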